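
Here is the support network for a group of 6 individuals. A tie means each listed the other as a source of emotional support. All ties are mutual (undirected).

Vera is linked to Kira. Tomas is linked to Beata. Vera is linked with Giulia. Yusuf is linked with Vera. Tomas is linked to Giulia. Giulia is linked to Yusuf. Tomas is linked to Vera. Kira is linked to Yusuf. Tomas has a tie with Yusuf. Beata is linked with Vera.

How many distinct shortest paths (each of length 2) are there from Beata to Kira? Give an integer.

The shortest distance is 2, and the only length-2 path is Beata–Vera–Kira. So there is exactly 1 shortest path.

1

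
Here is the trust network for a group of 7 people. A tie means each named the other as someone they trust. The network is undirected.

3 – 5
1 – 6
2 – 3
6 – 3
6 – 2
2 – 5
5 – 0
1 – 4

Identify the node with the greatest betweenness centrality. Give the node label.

Unnormalized betweenness of each node: 0:0, 1:5, 2:3, 3:3, 4:0, 5:5, 6:8.
6 has the largest value, 8, making it the main broker — the node through which the most shortest paths run.

6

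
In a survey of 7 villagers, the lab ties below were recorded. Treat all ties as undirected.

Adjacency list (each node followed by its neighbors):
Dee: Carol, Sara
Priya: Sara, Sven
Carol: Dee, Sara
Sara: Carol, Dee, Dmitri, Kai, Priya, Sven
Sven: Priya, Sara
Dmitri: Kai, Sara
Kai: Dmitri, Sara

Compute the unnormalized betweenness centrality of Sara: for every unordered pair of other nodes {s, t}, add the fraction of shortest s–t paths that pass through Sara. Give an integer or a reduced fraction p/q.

Pairs whose geodesics pass through Sara — Priya–Dee: 1; Priya–Dmitri: 1; Priya–Carol: 1; Priya–Kai: 1; Dee–Sven: 1; Dee–Dmitri: 1; Dee–Kai: 1; Sven–Dmitri: 1; Sven–Carol: 1; Sven–Kai: 1; Dmitri–Carol: 1; Carol–Kai: 1.
All other pairs contribute 0.
Summing the contributions gives betweenness(Sara) = 12.

12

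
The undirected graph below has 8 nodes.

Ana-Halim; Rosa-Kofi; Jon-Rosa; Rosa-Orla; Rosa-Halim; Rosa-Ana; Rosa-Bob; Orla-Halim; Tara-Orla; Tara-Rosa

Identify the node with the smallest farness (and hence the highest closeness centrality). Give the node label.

Rosa

Farness (sum of distances to all others) for each node — Ana:12, Bob:13, Halim:11, Jon:13, Kofi:13, Orla:11, Rosa:7, Tara:12.
The smallest farness is 7, for Rosa, so Rosa has the highest closeness.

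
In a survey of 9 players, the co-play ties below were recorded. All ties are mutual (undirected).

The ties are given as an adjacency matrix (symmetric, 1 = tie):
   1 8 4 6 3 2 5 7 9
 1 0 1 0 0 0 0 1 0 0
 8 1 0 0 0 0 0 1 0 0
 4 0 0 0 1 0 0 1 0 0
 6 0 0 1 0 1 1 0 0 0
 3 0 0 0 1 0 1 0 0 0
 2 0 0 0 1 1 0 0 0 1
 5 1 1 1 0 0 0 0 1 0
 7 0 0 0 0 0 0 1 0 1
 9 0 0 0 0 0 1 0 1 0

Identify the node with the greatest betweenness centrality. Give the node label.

5

Unnormalized betweenness of each node: 1:0, 2:4, 3:0, 4:8, 5:14, 6:7, 7:5, 8:0, 9:4.
5 has the largest value, 14, making it the main broker — the node through which the most shortest paths run.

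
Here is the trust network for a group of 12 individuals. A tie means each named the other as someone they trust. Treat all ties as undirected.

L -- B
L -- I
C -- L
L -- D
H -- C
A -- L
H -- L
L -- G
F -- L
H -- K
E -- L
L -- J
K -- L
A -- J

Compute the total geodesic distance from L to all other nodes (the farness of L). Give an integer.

Distances from L: A:1, B:1, C:1, D:1, E:1, F:1, G:1, H:1, I:1, J:1, K:1.
Sum = 1 + 1 + 1 + 1 + 1 + 1 + 1 + 1 + 1 + 1 + 1 = 11.

11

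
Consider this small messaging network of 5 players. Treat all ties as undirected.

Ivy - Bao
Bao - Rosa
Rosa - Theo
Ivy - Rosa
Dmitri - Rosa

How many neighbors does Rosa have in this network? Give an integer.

Rosa is directly tied to Bao, Dmitri, Ivy, and Theo. That is 4 neighbors, so the degree of Rosa is 4.

4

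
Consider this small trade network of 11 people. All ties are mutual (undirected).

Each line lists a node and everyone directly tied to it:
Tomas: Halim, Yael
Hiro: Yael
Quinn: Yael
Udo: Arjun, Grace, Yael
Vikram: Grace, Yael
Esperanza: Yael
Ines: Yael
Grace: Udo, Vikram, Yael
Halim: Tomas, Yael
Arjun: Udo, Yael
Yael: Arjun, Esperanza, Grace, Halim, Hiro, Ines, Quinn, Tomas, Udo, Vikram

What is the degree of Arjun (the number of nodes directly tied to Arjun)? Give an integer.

Arjun is directly tied to Udo and Yael. That is 2 neighbors, so the degree of Arjun is 2.

2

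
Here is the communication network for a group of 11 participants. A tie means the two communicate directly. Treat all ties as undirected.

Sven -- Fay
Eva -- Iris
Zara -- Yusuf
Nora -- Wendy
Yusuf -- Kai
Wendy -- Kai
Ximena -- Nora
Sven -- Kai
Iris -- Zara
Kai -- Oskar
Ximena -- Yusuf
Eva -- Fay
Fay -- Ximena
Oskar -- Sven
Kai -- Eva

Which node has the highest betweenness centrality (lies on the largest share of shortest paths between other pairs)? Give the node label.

Unnormalized betweenness of each node: Eva:15/2, Fay:16/3, Iris:3/2, Kai:35/2, Nora:4/3, Oskar:0, Sven:7/3, Wendy:10/3, Ximena:13/2, Yusuf:53/6, Zara:11/6.
Kai has the largest value, 35/2, making it the main broker — the node through which the most shortest paths run.

Kai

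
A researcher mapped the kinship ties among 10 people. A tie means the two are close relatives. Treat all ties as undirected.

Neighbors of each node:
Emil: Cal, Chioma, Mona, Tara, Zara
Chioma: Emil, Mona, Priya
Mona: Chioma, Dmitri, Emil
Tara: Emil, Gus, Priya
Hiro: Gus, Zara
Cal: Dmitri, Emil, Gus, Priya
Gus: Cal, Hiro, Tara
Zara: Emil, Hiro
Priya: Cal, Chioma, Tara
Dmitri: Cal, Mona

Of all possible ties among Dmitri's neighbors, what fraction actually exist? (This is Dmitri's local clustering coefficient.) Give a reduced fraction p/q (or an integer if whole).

0

Dmitri's neighbors: Cal and Mona (k = 2).
Possible neighbor pairs: C(2,2) = 1. Edges among them: none → e = 0.
Clustering(Dmitri) = 0/1.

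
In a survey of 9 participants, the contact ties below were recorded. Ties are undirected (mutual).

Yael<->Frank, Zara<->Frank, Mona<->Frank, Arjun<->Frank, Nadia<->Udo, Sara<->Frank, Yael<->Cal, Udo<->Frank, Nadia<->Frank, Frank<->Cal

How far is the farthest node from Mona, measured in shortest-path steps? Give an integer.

2

Distances from Mona: Arjun:2, Cal:2, Frank:1, Nadia:2, Sara:2, Udo:2, Yael:2, Zara:2.
The largest is 2 (to Udo, Zara, Arjun, Cal, Nadia, Sara, and Yael), so the eccentricity of Mona is 2.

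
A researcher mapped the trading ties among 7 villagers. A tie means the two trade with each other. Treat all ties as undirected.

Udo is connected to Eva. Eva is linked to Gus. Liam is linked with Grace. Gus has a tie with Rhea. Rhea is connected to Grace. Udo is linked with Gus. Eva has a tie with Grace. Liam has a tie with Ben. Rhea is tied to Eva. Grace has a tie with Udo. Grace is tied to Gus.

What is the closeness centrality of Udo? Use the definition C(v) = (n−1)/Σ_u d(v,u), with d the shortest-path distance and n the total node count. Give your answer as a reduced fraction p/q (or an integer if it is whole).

Distances from Udo: Ben:3, Eva:1, Grace:1, Gus:1, Liam:2, Rhea:2. Sum = 10.
n = 7, so closeness = 6/10 = 3/5.

3/5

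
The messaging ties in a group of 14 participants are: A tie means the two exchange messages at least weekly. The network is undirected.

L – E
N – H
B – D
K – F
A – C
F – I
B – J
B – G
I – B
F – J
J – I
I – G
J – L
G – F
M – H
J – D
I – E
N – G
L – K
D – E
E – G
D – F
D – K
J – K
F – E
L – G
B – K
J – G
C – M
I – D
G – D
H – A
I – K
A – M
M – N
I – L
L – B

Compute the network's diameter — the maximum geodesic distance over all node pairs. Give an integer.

5

Eccentricity of each node (its greatest distance to any other): A:5, B:4, C:5, D:4, E:4, F:4, G:3, H:4, I:4, J:4, K:5, L:4, M:4, N:3.
The maximum eccentricity is 5, realized for instance by the pair A–K via A – M – N – G – B – K. So the diameter is 5.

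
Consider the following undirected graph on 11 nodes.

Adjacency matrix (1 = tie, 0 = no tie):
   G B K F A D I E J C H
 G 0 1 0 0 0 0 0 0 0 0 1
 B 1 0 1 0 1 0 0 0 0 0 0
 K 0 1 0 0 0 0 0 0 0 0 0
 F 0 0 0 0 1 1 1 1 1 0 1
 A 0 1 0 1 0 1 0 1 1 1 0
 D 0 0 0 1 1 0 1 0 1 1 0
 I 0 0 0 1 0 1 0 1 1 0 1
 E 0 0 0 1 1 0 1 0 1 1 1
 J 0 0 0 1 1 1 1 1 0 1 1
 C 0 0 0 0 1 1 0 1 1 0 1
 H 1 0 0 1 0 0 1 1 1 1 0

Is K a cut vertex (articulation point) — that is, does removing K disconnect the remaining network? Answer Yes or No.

Even without K, every remaining node can still reach every other (the residual graph is connected), so K is not a cut vertex.

No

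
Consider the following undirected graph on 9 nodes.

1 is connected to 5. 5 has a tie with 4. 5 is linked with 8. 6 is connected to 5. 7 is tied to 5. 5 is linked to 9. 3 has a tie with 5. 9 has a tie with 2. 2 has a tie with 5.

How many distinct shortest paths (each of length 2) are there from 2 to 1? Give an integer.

1

The shortest distance is 2, and the only length-2 path is 2–5–1. So there is exactly 1 shortest path.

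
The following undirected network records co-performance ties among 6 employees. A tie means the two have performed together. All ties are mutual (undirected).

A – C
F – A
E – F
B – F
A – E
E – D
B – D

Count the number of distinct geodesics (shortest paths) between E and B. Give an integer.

The shortest distance is 2. The length-2 paths are: E–D–B; E–F–B.
That gives 2 distinct shortest paths.

2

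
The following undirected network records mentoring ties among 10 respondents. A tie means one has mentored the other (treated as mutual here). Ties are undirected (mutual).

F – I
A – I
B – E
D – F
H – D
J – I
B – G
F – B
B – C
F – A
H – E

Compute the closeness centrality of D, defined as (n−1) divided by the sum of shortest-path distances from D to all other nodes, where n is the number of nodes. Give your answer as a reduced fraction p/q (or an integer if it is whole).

Distances from D: A:2, B:2, C:3, E:2, F:1, G:3, H:1, I:2, J:3. Sum = 19.
n = 10, so closeness = 9/19.

9/19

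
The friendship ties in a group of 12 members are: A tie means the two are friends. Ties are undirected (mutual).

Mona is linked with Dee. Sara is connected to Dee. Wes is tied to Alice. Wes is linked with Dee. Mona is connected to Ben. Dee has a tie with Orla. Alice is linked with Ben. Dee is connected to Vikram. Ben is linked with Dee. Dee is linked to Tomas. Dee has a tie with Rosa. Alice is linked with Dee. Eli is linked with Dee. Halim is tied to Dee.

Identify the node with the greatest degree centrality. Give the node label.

Dee

Degrees — Alice:3, Ben:3, Dee:11, Eli:1, Halim:1, Mona:2, Orla:1, Rosa:1, Sara:1, Tomas:1, Vikram:1, Wes:2.
The maximum is 11, attained only by Dee.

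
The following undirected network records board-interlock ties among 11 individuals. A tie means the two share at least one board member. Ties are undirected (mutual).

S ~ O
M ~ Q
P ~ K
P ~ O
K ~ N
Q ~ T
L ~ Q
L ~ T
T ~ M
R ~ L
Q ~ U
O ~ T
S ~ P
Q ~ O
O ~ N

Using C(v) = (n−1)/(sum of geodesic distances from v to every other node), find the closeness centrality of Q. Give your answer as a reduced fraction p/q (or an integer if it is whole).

Distances from Q: K:3, L:1, M:1, N:2, O:1, P:2, R:2, S:2, T:1, U:1. Sum = 16.
n = 11, so closeness = 10/16 = 5/8.

5/8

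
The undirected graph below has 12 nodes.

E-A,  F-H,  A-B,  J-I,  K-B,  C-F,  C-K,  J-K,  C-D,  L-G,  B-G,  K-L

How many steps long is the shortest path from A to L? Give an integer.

3

One shortest route is A – B – G – L, which uses 3 edges, and at distance 2 from A we only reach {G, K}, which does not include L. So d(A,L) = 3.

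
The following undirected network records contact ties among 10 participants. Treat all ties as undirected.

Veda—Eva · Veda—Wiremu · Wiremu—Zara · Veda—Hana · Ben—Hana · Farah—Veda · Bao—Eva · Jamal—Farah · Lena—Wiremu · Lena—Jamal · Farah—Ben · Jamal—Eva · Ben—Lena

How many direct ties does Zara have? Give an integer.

1

Zara is directly tied to Wiremu. That is 1 neighbor, so the degree of Zara is 1.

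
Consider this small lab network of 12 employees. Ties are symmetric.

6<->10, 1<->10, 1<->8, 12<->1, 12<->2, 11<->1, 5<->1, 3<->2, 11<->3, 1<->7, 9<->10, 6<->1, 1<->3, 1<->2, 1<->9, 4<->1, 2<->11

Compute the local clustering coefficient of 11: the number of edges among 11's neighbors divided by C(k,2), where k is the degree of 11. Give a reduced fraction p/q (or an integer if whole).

11's neighbors: 1, 2, and 3 (k = 3).
Possible neighbor pairs: C(3,2) = 3. Edges among them: 1–2, 1–3, 2–3 → e = 3.
Clustering(11) = 3/3 = 1.

1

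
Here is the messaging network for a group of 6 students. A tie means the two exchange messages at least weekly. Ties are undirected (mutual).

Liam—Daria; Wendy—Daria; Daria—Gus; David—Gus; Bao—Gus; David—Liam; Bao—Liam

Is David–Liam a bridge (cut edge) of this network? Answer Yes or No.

Even without that edge, David still reaches Liam via David – Gus – Bao – Liam, so the network stays connected. Not a bridge.

No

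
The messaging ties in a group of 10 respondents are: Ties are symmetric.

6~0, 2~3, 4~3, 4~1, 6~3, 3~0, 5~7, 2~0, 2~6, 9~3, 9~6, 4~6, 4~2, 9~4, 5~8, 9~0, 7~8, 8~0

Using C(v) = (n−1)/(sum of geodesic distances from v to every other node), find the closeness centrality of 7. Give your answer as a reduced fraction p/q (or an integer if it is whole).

9/25

Distances from 7: 0:2, 1:5, 2:3, 3:3, 4:4, 5:1, 6:3, 8:1, 9:3. Sum = 25.
n = 10, so closeness = 9/25.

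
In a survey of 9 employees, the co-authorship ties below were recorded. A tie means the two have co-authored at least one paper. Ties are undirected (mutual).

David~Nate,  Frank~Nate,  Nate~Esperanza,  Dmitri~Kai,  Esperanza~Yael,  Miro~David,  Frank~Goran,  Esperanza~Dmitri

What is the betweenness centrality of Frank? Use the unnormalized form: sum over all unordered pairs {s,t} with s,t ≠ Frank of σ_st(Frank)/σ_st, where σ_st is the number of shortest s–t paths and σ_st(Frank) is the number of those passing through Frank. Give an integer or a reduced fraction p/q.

7

Pairs whose geodesics pass through Frank — Goran–Miro: 1; Goran–David: 1; Goran–Kai: 1; Goran–Yael: 1; Goran–Nate: 1; Goran–Dmitri: 1; Goran–Esperanza: 1.
All other pairs contribute 0.
Summing the contributions gives betweenness(Frank) = 7.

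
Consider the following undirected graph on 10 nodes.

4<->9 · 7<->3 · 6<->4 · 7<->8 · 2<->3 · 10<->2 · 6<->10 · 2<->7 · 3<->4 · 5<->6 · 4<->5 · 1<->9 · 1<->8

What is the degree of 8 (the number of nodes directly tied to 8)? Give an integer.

8 is directly tied to 1 and 7. That is 2 neighbors, so the degree of 8 is 2.

2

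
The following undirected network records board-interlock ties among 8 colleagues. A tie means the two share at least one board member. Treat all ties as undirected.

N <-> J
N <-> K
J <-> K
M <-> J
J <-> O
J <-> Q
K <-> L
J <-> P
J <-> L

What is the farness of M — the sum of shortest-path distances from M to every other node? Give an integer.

13

Distances from M: J:1, K:2, L:2, N:2, O:2, P:2, Q:2.
Sum = 1 + 2 + 2 + 2 + 2 + 2 + 2 = 13.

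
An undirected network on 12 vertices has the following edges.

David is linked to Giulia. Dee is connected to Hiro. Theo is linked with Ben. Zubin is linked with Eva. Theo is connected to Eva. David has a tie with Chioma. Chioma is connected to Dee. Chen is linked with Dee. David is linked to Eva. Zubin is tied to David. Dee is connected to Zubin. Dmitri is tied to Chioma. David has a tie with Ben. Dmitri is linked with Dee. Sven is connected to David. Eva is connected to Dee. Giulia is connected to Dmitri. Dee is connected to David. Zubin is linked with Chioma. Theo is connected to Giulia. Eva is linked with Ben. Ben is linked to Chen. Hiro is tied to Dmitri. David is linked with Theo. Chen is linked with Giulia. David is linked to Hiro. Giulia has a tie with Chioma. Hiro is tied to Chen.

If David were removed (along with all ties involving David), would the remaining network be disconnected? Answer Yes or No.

Yes

Removing David leaves {Ben, Chen, Chioma, Dee, Dmitri, Eva, Giulia, Hiro, Theo, and Zubin} with no path to {Sven}, so the network splits into 2 components. David is a cut vertex.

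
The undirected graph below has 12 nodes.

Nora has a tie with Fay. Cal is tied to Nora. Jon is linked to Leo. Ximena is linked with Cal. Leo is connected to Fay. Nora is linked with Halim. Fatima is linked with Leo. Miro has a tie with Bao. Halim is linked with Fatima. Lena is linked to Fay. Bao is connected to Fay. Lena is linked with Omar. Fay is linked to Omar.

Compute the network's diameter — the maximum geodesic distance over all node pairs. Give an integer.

5

Eccentricity of each node (its greatest distance to any other): Bao:4, Cal:4, Fatima:4, Fay:3, Halim:4, Jon:5, Lena:4, Leo:4, Miro:5, Nora:3, Omar:4, Ximena:5.
The maximum eccentricity is 5, realized for instance by the pair Jon–Ximena via Jon – Leo – Fay – Nora – Cal – Ximena. So the diameter is 5.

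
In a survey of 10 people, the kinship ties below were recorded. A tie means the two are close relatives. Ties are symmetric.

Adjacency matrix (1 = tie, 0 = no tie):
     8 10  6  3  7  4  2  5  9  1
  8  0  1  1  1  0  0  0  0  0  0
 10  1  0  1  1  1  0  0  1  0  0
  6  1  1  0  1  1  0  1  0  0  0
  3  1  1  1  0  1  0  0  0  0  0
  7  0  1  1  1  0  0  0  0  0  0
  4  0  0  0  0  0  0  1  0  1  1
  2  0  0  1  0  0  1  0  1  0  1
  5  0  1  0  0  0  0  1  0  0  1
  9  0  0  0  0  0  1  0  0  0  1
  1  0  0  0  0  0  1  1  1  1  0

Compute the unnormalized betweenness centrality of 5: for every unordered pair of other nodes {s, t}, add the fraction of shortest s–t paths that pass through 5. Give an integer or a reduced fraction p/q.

17/3

Pairs whose geodesics pass through 5 — 8–9: 1/3; 8–1: 1/2; 10–4: 2/3; 10–2: 1/2; 10–9: 1; 10–1: 1; 3–9: 1/3; 3–1: 1/2; 7–9: 1/3; 7–1: 1/2.
All other pairs contribute 0.
Summing the contributions gives betweenness(5) = 17/3.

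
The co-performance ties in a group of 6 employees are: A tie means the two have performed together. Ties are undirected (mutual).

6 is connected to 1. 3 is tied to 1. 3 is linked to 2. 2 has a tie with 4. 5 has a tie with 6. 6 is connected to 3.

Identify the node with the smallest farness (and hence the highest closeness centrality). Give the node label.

Farness (sum of distances to all others) for each node — 1:9, 2:9, 3:7, 4:13, 5:12, 6:8.
The smallest farness is 7, for 3, so 3 has the highest closeness.

3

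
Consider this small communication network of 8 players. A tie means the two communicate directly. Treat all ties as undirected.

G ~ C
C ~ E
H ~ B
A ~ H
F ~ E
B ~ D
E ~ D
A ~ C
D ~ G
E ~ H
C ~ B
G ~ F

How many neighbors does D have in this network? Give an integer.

3

D is directly tied to B, E, and G. That is 3 neighbors, so the degree of D is 3.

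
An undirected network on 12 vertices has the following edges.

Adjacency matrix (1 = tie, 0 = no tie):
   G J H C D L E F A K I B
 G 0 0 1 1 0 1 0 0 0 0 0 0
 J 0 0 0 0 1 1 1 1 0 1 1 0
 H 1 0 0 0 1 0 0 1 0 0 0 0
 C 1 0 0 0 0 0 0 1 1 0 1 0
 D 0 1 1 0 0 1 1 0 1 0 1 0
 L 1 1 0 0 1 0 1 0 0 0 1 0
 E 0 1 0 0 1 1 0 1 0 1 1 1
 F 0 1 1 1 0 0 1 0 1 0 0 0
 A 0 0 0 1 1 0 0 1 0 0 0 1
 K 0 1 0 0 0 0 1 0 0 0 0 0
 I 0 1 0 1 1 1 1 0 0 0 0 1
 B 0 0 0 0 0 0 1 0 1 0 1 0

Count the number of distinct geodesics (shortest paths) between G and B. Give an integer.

4

The shortest distance is 3. The length-3 paths are: G–C–A–B; G–C–I–B; G–L–I–B; G–L–E–B.
That gives 4 distinct shortest paths.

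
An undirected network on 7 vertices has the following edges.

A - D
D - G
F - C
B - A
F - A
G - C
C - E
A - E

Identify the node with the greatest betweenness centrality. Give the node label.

A

Unnormalized betweenness of each node: A:15/2, B:0, C:5/2, D:2, E:1, F:1, G:1.
A has the largest value, 15/2, making it the main broker — the node through which the most shortest paths run.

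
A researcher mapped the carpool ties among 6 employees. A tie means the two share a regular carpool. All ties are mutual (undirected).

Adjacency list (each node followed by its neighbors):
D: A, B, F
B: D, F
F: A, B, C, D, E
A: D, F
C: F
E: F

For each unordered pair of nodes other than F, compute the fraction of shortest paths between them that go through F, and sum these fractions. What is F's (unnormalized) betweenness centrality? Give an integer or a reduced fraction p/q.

Pairs whose geodesics pass through F — D–E: 1; D–C: 1; E–A: 1; E–B: 1; E–C: 1; A–B: 1/2; A–C: 1; B–C: 1.
All other pairs contribute 0.
Summing the contributions gives betweenness(F) = 15/2.

15/2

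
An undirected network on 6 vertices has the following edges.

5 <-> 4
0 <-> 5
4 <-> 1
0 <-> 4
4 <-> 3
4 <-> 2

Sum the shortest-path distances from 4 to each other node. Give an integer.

Distances from 4: 0:1, 1:1, 2:1, 3:1, 5:1.
Sum = 1 + 1 + 1 + 1 + 1 = 5.

5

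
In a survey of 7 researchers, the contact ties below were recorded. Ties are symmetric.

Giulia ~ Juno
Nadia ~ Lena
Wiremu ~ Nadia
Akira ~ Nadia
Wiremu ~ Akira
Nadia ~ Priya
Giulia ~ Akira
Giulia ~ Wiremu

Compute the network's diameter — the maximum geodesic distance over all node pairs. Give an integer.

4

Eccentricity of each node (its greatest distance to any other): Akira:2, Giulia:3, Juno:4, Lena:4, Nadia:3, Priya:4, Wiremu:2.
The maximum eccentricity is 4, realized for instance by the pair Juno–Priya via Juno – Giulia – Akira – Nadia – Priya. So the diameter is 4.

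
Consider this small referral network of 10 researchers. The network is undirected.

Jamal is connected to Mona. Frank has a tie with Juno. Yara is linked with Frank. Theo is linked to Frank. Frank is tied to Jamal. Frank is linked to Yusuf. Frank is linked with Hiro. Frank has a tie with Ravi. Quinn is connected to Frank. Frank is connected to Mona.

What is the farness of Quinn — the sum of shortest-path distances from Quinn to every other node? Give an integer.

Distances from Quinn: Frank:1, Hiro:2, Jamal:2, Juno:2, Mona:2, Ravi:2, Theo:2, Yara:2, Yusuf:2.
Sum = 1 + 2 + 2 + 2 + 2 + 2 + 2 + 2 + 2 = 17.

17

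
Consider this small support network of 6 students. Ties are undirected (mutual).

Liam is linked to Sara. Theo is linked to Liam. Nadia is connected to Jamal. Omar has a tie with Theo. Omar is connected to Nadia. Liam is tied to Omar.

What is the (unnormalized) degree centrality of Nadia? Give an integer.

2

Nadia is directly tied to Jamal and Omar. That is 2 neighbors, so the degree of Nadia is 2.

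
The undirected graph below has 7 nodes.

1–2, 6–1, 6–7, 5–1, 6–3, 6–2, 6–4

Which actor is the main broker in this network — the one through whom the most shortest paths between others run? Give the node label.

Unnormalized betweenness of each node: 1:5, 2:0, 3:0, 4:0, 5:0, 6:12, 7:0.
6 has the largest value, 12, making it the main broker — the node through which the most shortest paths run.

6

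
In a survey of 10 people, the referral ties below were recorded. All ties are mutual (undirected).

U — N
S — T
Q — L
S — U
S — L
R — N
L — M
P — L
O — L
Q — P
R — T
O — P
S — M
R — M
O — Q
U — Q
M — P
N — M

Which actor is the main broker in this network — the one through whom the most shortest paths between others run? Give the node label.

Unnormalized betweenness of each node: L:6, M:17/2, N:11/6, O:0, P:13/6, Q:17/6, R:11/6, S:37/6, T:1/2, U:19/6.
M has the largest value, 17/2, making it the main broker — the node through which the most shortest paths run.

M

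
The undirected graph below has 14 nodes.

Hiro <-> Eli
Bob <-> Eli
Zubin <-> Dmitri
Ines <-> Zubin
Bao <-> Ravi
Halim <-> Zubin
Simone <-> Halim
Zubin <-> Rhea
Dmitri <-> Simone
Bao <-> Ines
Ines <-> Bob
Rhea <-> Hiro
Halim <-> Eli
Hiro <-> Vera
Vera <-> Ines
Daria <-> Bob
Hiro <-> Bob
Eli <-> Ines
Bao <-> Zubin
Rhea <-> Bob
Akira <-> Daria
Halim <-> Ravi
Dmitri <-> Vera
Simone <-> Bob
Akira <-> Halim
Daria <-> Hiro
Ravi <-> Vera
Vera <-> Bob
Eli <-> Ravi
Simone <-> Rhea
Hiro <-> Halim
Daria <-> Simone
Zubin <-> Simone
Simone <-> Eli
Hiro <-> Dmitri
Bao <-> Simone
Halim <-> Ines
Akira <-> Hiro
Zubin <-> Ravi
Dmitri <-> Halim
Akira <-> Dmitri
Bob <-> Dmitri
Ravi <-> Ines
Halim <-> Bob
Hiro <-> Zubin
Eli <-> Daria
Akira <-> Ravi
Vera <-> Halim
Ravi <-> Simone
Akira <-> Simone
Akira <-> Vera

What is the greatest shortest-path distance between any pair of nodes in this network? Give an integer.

2

Eccentricity of each node (its greatest distance to any other): Akira:2, Bao:2, Bob:2, Daria:2, Dmitri:2, Eli:2, Halim:2, Hiro:2, Ines:2, Ravi:2, Rhea:2, Simone:2, Vera:2, Zubin:2.
The maximum eccentricity is 2, realized for instance by the pair Ines–Akira via Ines – Halim – Akira. So the diameter is 2.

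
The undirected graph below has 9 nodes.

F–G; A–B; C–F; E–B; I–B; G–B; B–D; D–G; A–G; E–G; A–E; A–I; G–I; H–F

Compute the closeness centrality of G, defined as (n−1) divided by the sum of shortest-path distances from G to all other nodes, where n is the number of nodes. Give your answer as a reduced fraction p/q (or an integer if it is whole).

Distances from G: A:1, B:1, C:2, D:1, E:1, F:1, H:2, I:1. Sum = 10.
n = 9, so closeness = 8/10 = 4/5.

4/5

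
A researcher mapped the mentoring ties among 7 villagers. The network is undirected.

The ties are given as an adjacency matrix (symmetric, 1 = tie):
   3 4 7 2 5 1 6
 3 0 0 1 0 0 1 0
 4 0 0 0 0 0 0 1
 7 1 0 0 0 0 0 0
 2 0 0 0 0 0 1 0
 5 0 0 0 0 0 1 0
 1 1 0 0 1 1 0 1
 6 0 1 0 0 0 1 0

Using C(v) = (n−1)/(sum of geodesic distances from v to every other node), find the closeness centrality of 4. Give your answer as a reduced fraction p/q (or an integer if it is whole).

3/8

Distances from 4: 1:2, 2:3, 3:3, 5:3, 6:1, 7:4. Sum = 16.
n = 7, so closeness = 6/16 = 3/8.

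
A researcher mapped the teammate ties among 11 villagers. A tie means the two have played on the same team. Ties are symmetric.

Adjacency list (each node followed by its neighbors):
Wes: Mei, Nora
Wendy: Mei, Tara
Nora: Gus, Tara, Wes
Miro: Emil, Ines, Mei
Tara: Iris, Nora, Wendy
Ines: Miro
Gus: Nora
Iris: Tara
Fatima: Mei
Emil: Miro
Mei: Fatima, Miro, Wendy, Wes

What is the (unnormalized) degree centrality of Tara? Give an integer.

3

Tara is directly tied to Iris, Nora, and Wendy. That is 3 neighbors, so the degree of Tara is 3.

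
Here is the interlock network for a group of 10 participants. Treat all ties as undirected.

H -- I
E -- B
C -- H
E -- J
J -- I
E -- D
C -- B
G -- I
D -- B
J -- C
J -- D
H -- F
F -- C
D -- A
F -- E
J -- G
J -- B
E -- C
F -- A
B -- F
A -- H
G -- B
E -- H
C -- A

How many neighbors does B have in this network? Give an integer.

6

B is directly tied to C, D, E, F, G, and J. That is 6 neighbors, so the degree of B is 6.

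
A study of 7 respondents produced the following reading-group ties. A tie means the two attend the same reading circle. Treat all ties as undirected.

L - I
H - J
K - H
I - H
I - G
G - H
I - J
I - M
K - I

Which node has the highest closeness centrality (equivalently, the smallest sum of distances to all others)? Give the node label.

Farness (sum of distances to all others) for each node — G:10, H:8, I:6, J:10, K:10, L:11, M:11.
The smallest farness is 6, for I, so I has the highest closeness.

I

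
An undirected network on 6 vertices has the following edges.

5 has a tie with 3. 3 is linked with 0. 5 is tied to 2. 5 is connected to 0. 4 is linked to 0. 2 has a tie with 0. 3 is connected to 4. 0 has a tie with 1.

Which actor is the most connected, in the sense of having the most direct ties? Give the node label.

Degrees — 0:5, 1:1, 2:2, 3:3, 4:2, 5:3.
The maximum is 5, attained only by 0.

0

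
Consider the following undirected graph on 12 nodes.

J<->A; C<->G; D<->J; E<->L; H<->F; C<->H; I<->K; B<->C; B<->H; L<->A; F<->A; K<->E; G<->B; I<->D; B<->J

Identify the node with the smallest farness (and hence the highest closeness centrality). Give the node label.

Farness (sum of distances to all others) for each node — A:23, B:24, C:31, D:26, E:33, F:27, G:33, H:28, I:31, J:21, K:35, L:28.
The smallest farness is 21, for J, so J has the highest closeness.

J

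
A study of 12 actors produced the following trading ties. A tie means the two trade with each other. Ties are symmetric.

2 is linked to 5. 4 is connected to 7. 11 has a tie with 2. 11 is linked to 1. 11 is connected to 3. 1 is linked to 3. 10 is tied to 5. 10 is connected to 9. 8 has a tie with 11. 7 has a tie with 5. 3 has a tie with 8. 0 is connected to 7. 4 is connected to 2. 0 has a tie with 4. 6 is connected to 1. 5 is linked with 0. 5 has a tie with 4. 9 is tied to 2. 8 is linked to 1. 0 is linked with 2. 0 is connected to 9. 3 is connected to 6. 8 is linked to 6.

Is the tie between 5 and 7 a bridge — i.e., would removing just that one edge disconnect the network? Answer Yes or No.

Even without that edge, 5 still reaches 7 via 5 – 4 – 7, so the network stays connected. Not a bridge.

No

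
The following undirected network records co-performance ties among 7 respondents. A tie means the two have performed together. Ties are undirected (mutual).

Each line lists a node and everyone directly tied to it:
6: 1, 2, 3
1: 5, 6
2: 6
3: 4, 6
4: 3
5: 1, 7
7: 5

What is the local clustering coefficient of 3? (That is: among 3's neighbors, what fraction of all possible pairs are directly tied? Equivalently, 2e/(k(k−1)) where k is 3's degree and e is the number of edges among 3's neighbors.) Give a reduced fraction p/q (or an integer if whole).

0

3's neighbors: 4 and 6 (k = 2).
Possible neighbor pairs: C(2,2) = 1. Edges among them: none → e = 0.
Clustering(3) = 0/1.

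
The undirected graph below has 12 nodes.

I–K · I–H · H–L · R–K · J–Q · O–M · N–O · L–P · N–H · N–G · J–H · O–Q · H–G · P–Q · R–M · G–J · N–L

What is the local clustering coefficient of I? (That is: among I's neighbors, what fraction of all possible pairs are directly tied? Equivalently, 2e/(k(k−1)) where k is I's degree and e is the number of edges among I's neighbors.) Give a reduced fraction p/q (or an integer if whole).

I's neighbors: H and K (k = 2).
Possible neighbor pairs: C(2,2) = 1. Edges among them: none → e = 0.
Clustering(I) = 0/1.

0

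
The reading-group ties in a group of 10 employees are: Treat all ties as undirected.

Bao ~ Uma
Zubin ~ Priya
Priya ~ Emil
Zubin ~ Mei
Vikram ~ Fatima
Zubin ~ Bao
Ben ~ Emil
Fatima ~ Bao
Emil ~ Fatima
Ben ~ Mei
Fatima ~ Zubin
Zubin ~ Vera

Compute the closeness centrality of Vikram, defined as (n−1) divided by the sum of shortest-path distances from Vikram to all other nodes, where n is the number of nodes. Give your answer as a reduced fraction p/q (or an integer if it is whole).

9/22

Distances from Vikram: Bao:2, Ben:3, Emil:2, Fatima:1, Mei:3, Priya:3, Uma:3, Vera:3, Zubin:2. Sum = 22.
n = 10, so closeness = 9/22.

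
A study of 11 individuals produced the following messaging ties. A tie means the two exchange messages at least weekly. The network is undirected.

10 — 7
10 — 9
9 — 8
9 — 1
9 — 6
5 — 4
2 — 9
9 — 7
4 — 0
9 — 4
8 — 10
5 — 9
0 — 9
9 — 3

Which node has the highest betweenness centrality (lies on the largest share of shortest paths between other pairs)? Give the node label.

Unnormalized betweenness of each node: 0:0, 1:0, 2:0, 3:0, 4:1/2, 5:0, 6:0, 7:0, 8:0, 9:40, 10:1/2.
9 has the largest value, 40, making it the main broker — the node through which the most shortest paths run.

9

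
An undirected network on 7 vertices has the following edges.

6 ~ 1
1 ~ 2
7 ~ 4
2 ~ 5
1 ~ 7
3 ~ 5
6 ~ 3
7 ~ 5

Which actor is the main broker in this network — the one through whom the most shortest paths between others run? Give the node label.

Unnormalized betweenness of each node: 1:4, 2:1/2, 3:1, 4:0, 5:4, 6:1, 7:11/2.
7 has the largest value, 11/2, making it the main broker — the node through which the most shortest paths run.

7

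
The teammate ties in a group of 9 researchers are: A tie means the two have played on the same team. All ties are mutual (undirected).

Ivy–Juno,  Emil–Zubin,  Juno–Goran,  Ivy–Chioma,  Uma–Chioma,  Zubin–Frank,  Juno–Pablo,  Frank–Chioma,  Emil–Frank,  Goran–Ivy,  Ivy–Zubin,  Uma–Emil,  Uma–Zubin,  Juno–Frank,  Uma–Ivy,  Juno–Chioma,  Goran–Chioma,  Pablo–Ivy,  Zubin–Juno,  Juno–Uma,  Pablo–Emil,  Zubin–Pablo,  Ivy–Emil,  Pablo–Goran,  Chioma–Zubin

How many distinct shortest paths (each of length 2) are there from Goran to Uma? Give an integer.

The shortest distance is 2. The length-2 paths are: Goran–Juno–Uma; Goran–Chioma–Uma; Goran–Ivy–Uma.
That gives 3 distinct shortest paths.

3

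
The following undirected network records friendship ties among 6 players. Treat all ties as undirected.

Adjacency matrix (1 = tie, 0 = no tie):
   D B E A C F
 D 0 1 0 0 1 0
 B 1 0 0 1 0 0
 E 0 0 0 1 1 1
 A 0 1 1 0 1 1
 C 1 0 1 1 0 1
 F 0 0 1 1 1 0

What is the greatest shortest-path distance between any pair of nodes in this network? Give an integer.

Eccentricity of each node (its greatest distance to any other): A:2, B:2, C:2, D:2, E:2, F:2.
The maximum eccentricity is 2, realized for instance by the pair D–E via D – C – E. So the diameter is 2.

2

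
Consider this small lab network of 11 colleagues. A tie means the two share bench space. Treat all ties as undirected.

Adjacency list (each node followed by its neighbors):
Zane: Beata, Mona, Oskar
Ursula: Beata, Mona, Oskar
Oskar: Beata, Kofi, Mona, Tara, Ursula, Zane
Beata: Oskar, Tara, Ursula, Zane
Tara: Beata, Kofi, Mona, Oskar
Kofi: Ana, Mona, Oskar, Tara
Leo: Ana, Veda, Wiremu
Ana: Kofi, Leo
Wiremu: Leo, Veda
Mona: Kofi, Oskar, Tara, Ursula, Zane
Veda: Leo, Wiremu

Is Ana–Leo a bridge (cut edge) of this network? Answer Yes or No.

Yes

Without the Ana–Leo edge there is no alternate route between Ana and Leo, so the network disconnects. It is a bridge.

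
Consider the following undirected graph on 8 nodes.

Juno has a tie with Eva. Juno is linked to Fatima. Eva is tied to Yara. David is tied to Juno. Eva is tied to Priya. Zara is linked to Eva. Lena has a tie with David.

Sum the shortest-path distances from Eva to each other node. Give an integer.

11

Distances from Eva: David:2, Fatima:2, Juno:1, Lena:3, Priya:1, Yara:1, Zara:1.
Sum = 2 + 2 + 1 + 3 + 1 + 1 + 1 = 11.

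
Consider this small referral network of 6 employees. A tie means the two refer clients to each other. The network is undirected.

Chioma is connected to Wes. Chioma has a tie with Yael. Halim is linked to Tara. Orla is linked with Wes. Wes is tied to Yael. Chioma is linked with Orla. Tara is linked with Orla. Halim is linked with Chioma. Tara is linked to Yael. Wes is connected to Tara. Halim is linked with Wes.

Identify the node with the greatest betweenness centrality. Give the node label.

Wes

Unnormalized betweenness of each node: Chioma:1, Halim:1/4, Orla:1/4, Tara:1, Wes:5/4, Yael:1/4.
Wes has the largest value, 5/4, making it the main broker — the node through which the most shortest paths run.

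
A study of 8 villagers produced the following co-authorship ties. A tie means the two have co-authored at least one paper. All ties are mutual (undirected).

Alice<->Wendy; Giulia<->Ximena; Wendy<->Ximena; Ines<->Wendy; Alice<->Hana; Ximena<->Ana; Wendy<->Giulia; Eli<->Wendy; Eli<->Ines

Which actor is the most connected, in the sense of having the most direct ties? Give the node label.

Degrees — Alice:2, Ana:1, Eli:2, Giulia:2, Hana:1, Ines:2, Wendy:5, Ximena:3.
The maximum is 5, attained only by Wendy.

Wendy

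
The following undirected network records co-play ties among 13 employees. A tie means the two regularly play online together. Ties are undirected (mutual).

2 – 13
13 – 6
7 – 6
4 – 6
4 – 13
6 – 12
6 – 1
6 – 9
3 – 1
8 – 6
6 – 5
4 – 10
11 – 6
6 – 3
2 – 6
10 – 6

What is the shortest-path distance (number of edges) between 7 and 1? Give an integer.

2

One shortest route is 7 – 6 – 1, which uses 2 edges, and 7 and 1 are not directly tied, so nothing shorter exists. So d(7,1) = 2.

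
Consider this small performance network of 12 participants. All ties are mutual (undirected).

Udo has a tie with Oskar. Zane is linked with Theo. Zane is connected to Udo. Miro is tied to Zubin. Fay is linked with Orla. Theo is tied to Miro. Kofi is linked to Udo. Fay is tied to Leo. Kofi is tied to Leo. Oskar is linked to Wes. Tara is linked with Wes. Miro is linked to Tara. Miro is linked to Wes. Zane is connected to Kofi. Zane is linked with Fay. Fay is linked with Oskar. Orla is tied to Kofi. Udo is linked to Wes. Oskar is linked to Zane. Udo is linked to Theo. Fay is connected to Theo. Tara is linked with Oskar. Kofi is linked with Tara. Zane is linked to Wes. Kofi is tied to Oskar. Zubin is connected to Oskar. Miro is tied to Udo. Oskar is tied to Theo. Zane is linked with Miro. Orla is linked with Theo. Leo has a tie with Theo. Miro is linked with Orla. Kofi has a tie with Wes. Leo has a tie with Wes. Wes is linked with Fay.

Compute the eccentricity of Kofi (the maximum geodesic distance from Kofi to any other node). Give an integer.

2

Distances from Kofi: Fay:2, Leo:1, Miro:2, Orla:1, Oskar:1, Tara:1, Theo:2, Udo:1, Wes:1, Zane:1, Zubin:2.
The largest is 2 (to Fay, Miro, Theo, and Zubin), so the eccentricity of Kofi is 2.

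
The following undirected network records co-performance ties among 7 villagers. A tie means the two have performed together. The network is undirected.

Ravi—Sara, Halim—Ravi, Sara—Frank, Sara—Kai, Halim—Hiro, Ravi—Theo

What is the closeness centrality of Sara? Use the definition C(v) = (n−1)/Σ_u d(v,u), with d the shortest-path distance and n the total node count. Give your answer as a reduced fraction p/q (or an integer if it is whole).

Distances from Sara: Frank:1, Halim:2, Hiro:3, Kai:1, Ravi:1, Theo:2. Sum = 10.
n = 7, so closeness = 6/10 = 3/5.

3/5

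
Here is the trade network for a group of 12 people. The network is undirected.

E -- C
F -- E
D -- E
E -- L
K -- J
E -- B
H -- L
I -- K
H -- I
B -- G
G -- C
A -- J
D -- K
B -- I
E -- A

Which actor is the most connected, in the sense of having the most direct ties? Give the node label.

Degrees — A:2, B:3, C:2, D:2, E:6, F:1, G:2, H:2, I:3, J:2, K:3, L:2.
The maximum is 6, attained only by E.

E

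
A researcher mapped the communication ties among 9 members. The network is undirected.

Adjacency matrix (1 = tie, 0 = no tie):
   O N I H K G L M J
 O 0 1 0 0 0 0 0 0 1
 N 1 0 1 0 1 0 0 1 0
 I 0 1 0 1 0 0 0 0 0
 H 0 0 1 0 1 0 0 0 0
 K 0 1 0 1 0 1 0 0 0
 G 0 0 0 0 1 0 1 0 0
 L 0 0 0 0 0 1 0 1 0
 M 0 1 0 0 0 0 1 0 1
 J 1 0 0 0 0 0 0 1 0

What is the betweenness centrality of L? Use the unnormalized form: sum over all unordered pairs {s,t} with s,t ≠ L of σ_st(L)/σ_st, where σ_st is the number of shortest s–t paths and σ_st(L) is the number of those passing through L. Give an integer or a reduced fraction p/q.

Pairs whose geodesics pass through L — G–M: 1; G–J: 1.
All other pairs contribute 0.
Summing the contributions gives betweenness(L) = 2.

2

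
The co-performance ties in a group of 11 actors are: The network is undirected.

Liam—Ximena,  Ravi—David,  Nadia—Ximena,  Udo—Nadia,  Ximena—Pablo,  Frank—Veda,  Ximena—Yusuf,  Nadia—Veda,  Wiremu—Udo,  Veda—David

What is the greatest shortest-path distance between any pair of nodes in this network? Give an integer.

Eccentricity of each node (its greatest distance to any other): David:4, Frank:4, Liam:5, Nadia:3, Pablo:5, Ravi:5, Udo:4, Veda:3, Wiremu:5, Ximena:4, Yusuf:5.
The maximum eccentricity is 5, realized for instance by the pair Liam–Ravi via Liam – Ximena – Nadia – Veda – David – Ravi. So the diameter is 5.

5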